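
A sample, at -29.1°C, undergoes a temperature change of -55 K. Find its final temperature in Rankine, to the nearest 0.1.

340.3°R

The 55 K change is an interval; Kelvin and Celsius degrees are the same size, so ΔC = -55°C.
Final Celsius temperature: -29.1000 - 55.0000 = -84.1000°C.
In Rankine: -84.1000 × 1.8 + 491.67 = 340.3°R.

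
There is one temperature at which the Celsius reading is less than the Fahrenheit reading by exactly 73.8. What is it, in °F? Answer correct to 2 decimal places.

Let F be the Fahrenheit reading. The Celsius reading is C = 5/9·F - 17.7778.
Require C - F = -73.8: (-4/9)·F - 17.7778 = -73.8.
F = (-73.8 + 17.7778) / (-4/9) = 126.05.

126.05°F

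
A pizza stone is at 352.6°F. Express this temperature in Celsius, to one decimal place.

In Celsius: (352.6 - 32) × 5/9 = 178.1111°C.

178.1°C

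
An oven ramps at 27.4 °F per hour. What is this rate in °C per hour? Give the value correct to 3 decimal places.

Since only a temperature interval is involved, the additive offset between the scales drops out.
A change of 1°F is a change of 5/9°C, so 27.4 × 5/9 = 15.222.

15.222 °C/hour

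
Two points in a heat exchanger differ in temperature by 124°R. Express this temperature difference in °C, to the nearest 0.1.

68.9°C

An interval of 1°R corresponds to 5/9°C.
124 × 5/9 = 68.9.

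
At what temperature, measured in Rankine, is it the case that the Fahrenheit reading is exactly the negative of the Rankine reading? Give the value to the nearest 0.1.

229.8°R

Let R be the Rankine reading. The Fahrenheit reading is F = 1·R - 459.67.
Require F = -1·R: 1·R - 459.67 = -1·R.
(2)·R = 459.67  ⇒  R = 229.8.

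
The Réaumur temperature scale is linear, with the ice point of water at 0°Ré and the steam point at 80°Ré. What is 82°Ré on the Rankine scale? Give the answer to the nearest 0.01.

676.17°R

Linear interpolation between the fixed points: C = (82 - 0) × 100 / (80 - 0) = 102.5000°C.
Then 102.5000 × 1.8 + 491.67 = 676.17°R.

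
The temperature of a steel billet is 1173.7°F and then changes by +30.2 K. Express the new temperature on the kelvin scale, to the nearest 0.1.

937.6 K

Initial temperature in Celsius: (1173.7 - 32) × 5/9 = 634.2778°C.
The 30.2 K change is an interval; Kelvin and Celsius degrees are the same size, so ΔC = +30.2°C.
Final Celsius temperature: 634.2778 + 30.2000 = 664.4778°C.
In kelvin: 664.4778 + 273.15 = 937.6 K.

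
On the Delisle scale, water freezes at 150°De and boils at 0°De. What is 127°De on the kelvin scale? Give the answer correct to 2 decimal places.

288.48 K

Linear interpolation between the fixed points: C = (127 - 150) × 100 / (0 - 150) = 15.3333°C.
Then 15.3333 + 273.15 = 288.48 K.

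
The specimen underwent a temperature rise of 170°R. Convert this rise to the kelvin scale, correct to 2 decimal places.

For a temperature interval the offset drops out; only the factor 5/9 applies.
170 × 5/9 = 94.44.

94.44 K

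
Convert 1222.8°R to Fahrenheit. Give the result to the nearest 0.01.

In Celsius: (1222.8 - 491.67) × 5/9 = 406.1833°C.
In Fahrenheit: 406.1833 × 1.8 + 32 = 763.13°F.

763.13°F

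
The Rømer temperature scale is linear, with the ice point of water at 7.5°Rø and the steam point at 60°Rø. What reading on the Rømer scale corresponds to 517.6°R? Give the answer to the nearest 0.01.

15.06°Rø

First in Celsius: (517.6 - 491.67) × 5/9 = 14.4056°C.
Linearly onto the Rømer scale: 7.5 + (14.4056 / 100) × (60 - 7.5) = 15.06°Rø.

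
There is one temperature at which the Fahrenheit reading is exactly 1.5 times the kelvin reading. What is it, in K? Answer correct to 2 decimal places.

Let K be the kelvin reading. The Fahrenheit reading is F = 1.8·K - 459.67.
Require F = 1.5·K: 1.8·K - 459.67 = 1.5·K.
(0.3)·K = 459.67  ⇒  K = 1532.23.

1532.23 K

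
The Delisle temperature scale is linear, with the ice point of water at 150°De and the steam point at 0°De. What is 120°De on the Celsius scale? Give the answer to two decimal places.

Linear interpolation between the fixed points: C = (120 - 150) × 100 / (0 - 150) = 20.0000°C.

20.00°C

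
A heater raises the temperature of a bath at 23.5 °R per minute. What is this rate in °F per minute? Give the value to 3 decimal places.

The quantity depends on a temperature interval, so only the ratio of degree sizes applies; the offset between the scales is irrelevant.
A change of 1°R is a change of 1°F, so 23.5 × 1 = 23.500.

23.500 °F/minute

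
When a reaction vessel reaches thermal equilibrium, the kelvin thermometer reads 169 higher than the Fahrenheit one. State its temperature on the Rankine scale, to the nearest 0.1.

Let x be the Fahrenheit reading; then the kelvin reading is 5/9·x + 255.372.
(5/9·x + 255.372) - x = 169  ⇒  (-4/9)·x = -86.3722  ⇒  x = 194.3375°F.
In Celsius: (194.3375 - 32) × 5/9 = 90.1875°C.
In Rankine: 90.1875 × 1.8 + 491.67 = 654.0°R.

654.0°R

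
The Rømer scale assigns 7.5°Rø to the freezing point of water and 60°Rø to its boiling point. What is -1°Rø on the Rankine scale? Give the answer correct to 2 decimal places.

462.53°R

Linear interpolation between the fixed points: C = (-1 - 7.5) × 100 / (60 - 7.5) = -16.1905°C.
Then -16.1905 × 1.8 + 491.67 = 462.53°R.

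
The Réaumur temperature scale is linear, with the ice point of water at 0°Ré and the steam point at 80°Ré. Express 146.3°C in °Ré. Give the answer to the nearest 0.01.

Linearly onto the Réaumur scale: 0 + (146.3000 / 100) × (80 - 0) = 117.04°Ré.

117.04°Ré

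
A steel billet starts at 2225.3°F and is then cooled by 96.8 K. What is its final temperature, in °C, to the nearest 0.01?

1121.70°C

Initial temperature in Celsius: (2225.3 - 32) × 5/9 = 1218.5000°C.
The 96.8 K change is an interval; Kelvin and Celsius degrees are the same size, so ΔC = -96.8°C.
Final Celsius temperature: 1218.5000 - 96.8000 = 1121.7000°C.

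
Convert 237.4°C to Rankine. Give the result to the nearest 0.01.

918.99°R

In Rankine: 237.4000 × 1.8 + 491.67 = 918.99°R.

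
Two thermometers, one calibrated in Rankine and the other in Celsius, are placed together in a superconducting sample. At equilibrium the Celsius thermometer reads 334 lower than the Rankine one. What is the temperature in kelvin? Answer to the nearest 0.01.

76.06 K

Let x be the Rankine reading; then the Celsius reading is 5/9·x - 273.15.
(5/9·x - 273.15) - x = -334  ⇒  (-4/9)·x = -60.85  ⇒  x = 136.9125°R.
In Celsius: (136.9125 - 491.67) × 5/9 = -197.0875°C.
In kelvin: -197.0875 + 273.15 = 76.06 K.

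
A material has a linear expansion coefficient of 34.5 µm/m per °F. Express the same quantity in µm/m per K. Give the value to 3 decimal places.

62.100 µm/m per K

Since only a temperature interval is involved, the additive offset between the scales drops out.
A change of 1 K is a change of 1.8°F, so per K the value is 34.5 × 1.8 = 62.100.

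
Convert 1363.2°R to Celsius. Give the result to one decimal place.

In Celsius: (1363.2 - 491.67) × 5/9 = 484.1833°C.

484.2°C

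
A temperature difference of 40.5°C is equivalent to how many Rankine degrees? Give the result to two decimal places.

72.90°R

An interval of 1°C corresponds to 1.8°R.
40.5 × 1.8 = 72.90.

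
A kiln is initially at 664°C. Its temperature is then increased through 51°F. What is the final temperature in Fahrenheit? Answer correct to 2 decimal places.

The 51°F change is an interval, so only the factor 5/9 applies: +51 × 5/9 = +28.3333°C.
Final Celsius temperature: 664.0000 + 28.3333 = 692.3333°C.
In Fahrenheit: 692.3333 × 1.8 + 32 = 1278.20°F.

1278.20°F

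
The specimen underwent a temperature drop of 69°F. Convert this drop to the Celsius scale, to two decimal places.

38.33°C

Only the scale ratio 5/9 matters for a change in temperature.
69 × 5/9 = 38.33.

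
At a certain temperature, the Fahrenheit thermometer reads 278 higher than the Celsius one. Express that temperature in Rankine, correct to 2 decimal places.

1045.17°R

Let x be the Celsius reading; then the Fahrenheit reading is 1.8·x + 32.
(1.8·x + 32) - x = 278  ⇒  (0.8)·x = 246  ⇒  x = 307.5000°C.
In Rankine: 307.5000 × 1.8 + 491.67 = 1045.17°R.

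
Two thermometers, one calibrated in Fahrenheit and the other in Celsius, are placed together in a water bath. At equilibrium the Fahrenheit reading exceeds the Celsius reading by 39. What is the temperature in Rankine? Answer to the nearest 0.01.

Let x be the Fahrenheit reading; then the Celsius reading is 5/9·x - 17.7778.
(5/9·x - 17.7778) - x = -39  ⇒  (-4/9)·x = -21.2222  ⇒  x = 47.7500°F.
In Celsius: (47.75 - 32) × 5/9 = 8.7500°C.
In Rankine: 8.7500 × 1.8 + 491.67 = 507.42°R.

507.42°R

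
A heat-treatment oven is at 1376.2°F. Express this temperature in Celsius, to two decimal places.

In Celsius: (1376.2 - 32) × 5/9 = 746.7778°C.

746.78°C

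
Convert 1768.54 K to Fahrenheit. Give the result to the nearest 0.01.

2723.70°F

In Celsius: 1768.54 - 273.15 = 1495.3900°C.
In Fahrenheit: 1495.3900 × 1.8 + 32 = 2723.70°F.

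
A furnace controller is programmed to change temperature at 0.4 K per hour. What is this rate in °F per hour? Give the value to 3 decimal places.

0.720 °F/hour

Since only a temperature interval is involved, the additive offset between the scales drops out.
A change of 1 K is a change of 1.8°F, so 0.4 × 1.8 = 0.720.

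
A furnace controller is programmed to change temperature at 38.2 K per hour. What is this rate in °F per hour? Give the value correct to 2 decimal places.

The quantity depends on a temperature interval, so only the ratio of degree sizes applies; the offset between the scales is irrelevant.
A change of 1 K is a change of 1.8°F, so 38.2 × 1.8 = 68.76.

68.76 °F/hour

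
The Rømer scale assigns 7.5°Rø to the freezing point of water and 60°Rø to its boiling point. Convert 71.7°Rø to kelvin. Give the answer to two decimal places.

395.44 K

Linear interpolation between the fixed points: C = (71.7 - 7.5) × 100 / (60 - 7.5) = 122.2857°C.
Then 122.2857 + 273.15 = 395.44 K.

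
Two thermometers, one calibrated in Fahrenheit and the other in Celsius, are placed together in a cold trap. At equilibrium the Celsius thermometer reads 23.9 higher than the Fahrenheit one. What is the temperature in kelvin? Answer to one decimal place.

Let x be the Fahrenheit reading; then the Celsius reading is 5/9·x - 17.7778.
(5/9·x - 17.7778) - x = 23.9  ⇒  (-4/9)·x = 41.6778  ⇒  x = -93.7750°F.
In Celsius: (-93.775 - 32) × 5/9 = -69.8750°C.
In kelvin: -69.8750 + 273.15 = 203.3 K.

203.3 K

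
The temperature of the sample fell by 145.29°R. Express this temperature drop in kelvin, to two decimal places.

80.72 K

Only the scale ratio 5/9 matters for a change in temperature.
145.29 × 5/9 = 80.72.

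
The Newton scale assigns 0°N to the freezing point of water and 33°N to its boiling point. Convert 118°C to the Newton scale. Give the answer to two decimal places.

Linearly onto the Newton scale: 0 + (118.0000 / 100) × (33 - 0) = 38.94°N.

38.94°N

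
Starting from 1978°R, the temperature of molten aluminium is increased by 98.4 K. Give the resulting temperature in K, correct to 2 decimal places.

Initial temperature in Celsius: (1978 - 491.67) × 5/9 = 825.7389°C.
The 98.4 K change is an interval; Kelvin and Celsius degrees are the same size, so ΔC = +98.4°C.
Final Celsius temperature: 825.7389 + 98.4000 = 924.1389°C.
In kelvin: 924.1389 + 273.15 = 1197.29 K.

1197.29 K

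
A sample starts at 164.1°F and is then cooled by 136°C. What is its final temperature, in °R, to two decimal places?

Initial temperature in Celsius: (164.1 - 32) × 5/9 = 73.3889°C.
Final Celsius temperature: 73.3889 - 136.0000 = -62.6111°C.
In Rankine: -62.6111 × 1.8 + 491.67 = 378.97°R.

378.97°R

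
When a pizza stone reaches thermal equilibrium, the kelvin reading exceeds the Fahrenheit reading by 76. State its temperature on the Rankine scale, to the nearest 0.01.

863.26°R

Let x be the Fahrenheit reading; then the kelvin reading is 5/9·x + 255.372.
(5/9·x + 255.372) - x = 76  ⇒  (-4/9)·x = -179.372  ⇒  x = 403.5875°F.
In Celsius: (403.5875 - 32) × 5/9 = 206.4375°C.
In Rankine: 206.4375 × 1.8 + 491.67 = 863.26°R.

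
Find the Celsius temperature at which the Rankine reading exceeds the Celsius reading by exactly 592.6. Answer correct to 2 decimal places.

126.16°C

Let C be the Celsius reading. The Rankine reading is R = 1.8·C + 491.67.
Require R - C = 592.6: (0.8)·C + 491.67 = 592.6.
C = (592.6 - 491.67) / (0.8) = 126.16.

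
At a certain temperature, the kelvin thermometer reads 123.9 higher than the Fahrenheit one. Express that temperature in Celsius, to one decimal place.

Let x be the Fahrenheit reading; then the kelvin reading is 5/9·x + 255.372.
(5/9·x + 255.372) - x = 123.9  ⇒  (-4/9)·x = -131.472  ⇒  x = 295.8125°F.
In Celsius: (295.8125 - 32) × 5/9 = 146.6°C.

146.6°C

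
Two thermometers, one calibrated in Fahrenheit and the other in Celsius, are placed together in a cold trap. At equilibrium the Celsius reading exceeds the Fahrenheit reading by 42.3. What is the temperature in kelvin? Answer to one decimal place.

180.3 K

Let x be the Fahrenheit reading; then the Celsius reading is 5/9·x - 17.7778.
(5/9·x - 17.7778) - x = 42.3  ⇒  (-4/9)·x = 60.0778  ⇒  x = -135.1750°F.
In Celsius: (-135.175 - 32) × 5/9 = -92.8750°C.
In kelvin: -92.8750 + 273.15 = 180.3 K.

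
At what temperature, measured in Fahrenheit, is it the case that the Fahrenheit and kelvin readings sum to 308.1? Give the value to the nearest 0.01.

33.90°F

Let F be the Fahrenheit reading. The kelvin reading is K = 5/9·F + 255.372.
Require F + K = 308.1: (14/9)·F + 255.372 = 308.1.
F = (308.1 - 255.372) / (14/9) = 33.90.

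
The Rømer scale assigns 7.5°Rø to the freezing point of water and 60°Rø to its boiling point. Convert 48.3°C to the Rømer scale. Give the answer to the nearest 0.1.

Linearly onto the Rømer scale: 7.5 + (48.3000 / 100) × (60 - 7.5) = 32.9°Rø.

32.9°Rø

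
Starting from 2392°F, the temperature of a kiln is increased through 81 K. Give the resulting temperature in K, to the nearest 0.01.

Initial temperature in Celsius: (2392 - 32) × 5/9 = 1311.1111°C.
The 81 K change is an interval; Kelvin and Celsius degrees are the same size, so ΔC = +81°C.
Final Celsius temperature: 1311.1111 + 81.0000 = 1392.1111°C.
In kelvin: 1392.1111 + 273.15 = 1665.26 K.

1665.26 K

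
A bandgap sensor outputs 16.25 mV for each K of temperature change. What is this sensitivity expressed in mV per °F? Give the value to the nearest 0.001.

Since only a temperature interval is involved, the additive offset between the scales drops out.
A change of 1°F is a change of 5/9 K, so per °F the value is 16.25 × 5/9 = 9.028.

9.028 mV per °F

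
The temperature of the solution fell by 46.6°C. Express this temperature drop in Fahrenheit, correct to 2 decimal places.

83.88°F

An interval of 1°C corresponds to 1.8°F.
46.6 × 1.8 = 83.88.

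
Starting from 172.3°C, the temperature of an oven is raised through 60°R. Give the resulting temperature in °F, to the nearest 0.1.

402.1°F

The 60°R change is an interval, so only the factor 5/9 applies: +60 × 5/9 = +33.3333°C.
Final Celsius temperature: 172.3000 + 33.3333 = 205.6333°C.
In Fahrenheit: 205.6333 × 1.8 + 32 = 402.1°F.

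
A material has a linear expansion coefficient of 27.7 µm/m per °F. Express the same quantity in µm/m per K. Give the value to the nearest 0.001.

49.860 µm/m per K

The quantity depends on a temperature interval, so only the ratio of degree sizes applies; the offset between the scales is irrelevant.
A change of 1 K is a change of 1.8°F, so per K the value is 27.7 × 1.8 = 49.860.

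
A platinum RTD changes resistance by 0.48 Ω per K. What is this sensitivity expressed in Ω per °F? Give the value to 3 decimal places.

0.267 Ω per °F

Since only a temperature interval is involved, the additive offset between the scales drops out.
A change of 1°F is a change of 5/9 K, so per °F the value is 0.48 × 5/9 = 0.267.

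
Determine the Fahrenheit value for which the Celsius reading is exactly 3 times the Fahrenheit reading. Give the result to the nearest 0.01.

Let F be the Fahrenheit reading. The Celsius reading is C = 5/9·F - 17.7778.
Require C = 3·F: 5/9·F - 17.7778 = 3·F.
(-22/9)·F = 17.7778  ⇒  F = -7.27.

-7.27°F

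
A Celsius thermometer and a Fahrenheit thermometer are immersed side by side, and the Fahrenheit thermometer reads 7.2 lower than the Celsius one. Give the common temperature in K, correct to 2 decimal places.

224.15 K

Let x be the Celsius reading; then the Fahrenheit reading is 1.8·x + 32.
(1.8·x + 32) - x = -7.2  ⇒  (0.8)·x = -39.2  ⇒  x = -49.0000°C.
In kelvin: -49.0000 + 273.15 = 224.15 K.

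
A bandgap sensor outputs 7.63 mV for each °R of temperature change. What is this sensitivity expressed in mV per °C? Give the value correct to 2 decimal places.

13.73 mV per °C

Since only a temperature interval is involved, the additive offset between the scales drops out.
A change of 1°C is a change of 1.8°R, so per °C the value is 7.63 × 1.8 = 13.73.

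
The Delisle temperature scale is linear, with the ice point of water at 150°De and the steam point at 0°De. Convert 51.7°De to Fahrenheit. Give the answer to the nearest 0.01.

Linear interpolation between the fixed points: C = (51.7 - 150) × 100 / (0 - 150) = 65.5333°C.
Then 65.5333 × 1.8 + 32 = 149.96°F.

149.96°F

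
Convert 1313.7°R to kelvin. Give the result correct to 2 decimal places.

In Celsius: (1313.7 - 491.67) × 5/9 = 456.6833°C.
In kelvin: 456.6833 + 273.15 = 729.83 K.

729.83 K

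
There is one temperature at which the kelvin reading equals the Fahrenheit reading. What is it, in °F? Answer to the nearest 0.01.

Let F be the Fahrenheit reading. The kelvin reading is K = 5/9·F + 255.372.
Set K = F: 5/9·F + 255.372 = F.
(-4/9)·F = -255.372  ⇒  F = 574.59.

574.59°F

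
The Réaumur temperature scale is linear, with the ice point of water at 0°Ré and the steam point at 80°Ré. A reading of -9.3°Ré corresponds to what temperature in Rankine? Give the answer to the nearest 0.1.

470.7°R

Linear interpolation between the fixed points: C = (-9.3 - 0) × 100 / (80 - 0) = -11.6250°C.
Then -11.6250 × 1.8 + 491.67 = 470.7°R.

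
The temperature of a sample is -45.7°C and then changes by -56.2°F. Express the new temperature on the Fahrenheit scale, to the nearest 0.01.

-106.46°F

The 56.2°F change is an interval, so only the factor 5/9 applies: -56.2 × 5/9 = -31.2222°C.
Final Celsius temperature: -45.7000 - 31.2222 = -76.9222°C.
In Fahrenheit: -76.9222 × 1.8 + 32 = -106.46°F.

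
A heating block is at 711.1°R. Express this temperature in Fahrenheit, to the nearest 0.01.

In Celsius: (711.1 - 491.67) × 5/9 = 121.9056°C.
In Fahrenheit: 121.9056 × 1.8 + 32 = 251.43°F.

251.43°F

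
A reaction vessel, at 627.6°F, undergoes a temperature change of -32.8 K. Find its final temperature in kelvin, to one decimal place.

Initial temperature in Celsius: (627.6 - 32) × 5/9 = 330.8889°C.
The 32.8 K change is an interval; Kelvin and Celsius degrees are the same size, so ΔC = -32.8°C.
Final Celsius temperature: 330.8889 - 32.8000 = 298.0889°C.
In kelvin: 298.0889 + 273.15 = 571.2 K.

571.2 K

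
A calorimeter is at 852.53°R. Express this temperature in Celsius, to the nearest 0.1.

200.5°C

In Celsius: (852.53 - 491.67) × 5/9 = 200.4778°C.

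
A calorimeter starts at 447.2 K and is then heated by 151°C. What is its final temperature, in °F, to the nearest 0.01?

Initial temperature in Celsius: 447.2 - 273.15 = 174.0500°C.
Final Celsius temperature: 174.0500 + 151.0000 = 325.0500°C.
In Fahrenheit: 325.0500 × 1.8 + 32 = 617.09°F.

617.09°F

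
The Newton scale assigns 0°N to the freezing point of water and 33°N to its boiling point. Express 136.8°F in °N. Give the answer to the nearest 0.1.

First in Celsius: (136.8 - 32) × 5/9 = 58.2222°C.
Linearly onto the Newton scale: 0 + (58.2222 / 100) × (33 - 0) = 19.2°N.

19.2°N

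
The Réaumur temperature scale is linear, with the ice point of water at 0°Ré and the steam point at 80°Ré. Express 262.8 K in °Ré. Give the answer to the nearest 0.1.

-8.3°Ré

First in Celsius: 262.8 - 273.15 = -10.3500°C.
Linearly onto the Réaumur scale: 0 + (-10.3500 / 100) × (80 - 0) = -8.3°Ré.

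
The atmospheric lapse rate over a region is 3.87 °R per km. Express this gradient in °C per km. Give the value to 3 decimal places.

2.150 °C/km

Since only a temperature interval is involved, the additive offset between the scales drops out.
A change of 1°R is a change of 5/9°C, so 3.87 × 5/9 = 2.150.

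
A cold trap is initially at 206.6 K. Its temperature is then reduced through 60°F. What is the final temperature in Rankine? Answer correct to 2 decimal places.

Initial temperature in Celsius: 206.6 - 273.15 = -66.5500°C.
The 60°F change is an interval, so only the factor 5/9 applies: -60 × 5/9 = -33.3333°C.
Final Celsius temperature: -66.5500 - 33.3333 = -99.8833°C.
In Rankine: -99.8833 × 1.8 + 491.67 = 311.88°R.

311.88°R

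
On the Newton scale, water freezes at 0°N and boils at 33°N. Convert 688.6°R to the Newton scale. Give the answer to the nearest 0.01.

First in Celsius: (688.6 - 491.67) × 5/9 = 109.4056°C.
Linearly onto the Newton scale: 0 + (109.4056 / 100) × (33 - 0) = 36.10°N.

36.10°N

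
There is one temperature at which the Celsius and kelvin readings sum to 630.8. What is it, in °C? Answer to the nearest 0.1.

Let C be the Celsius reading. The kelvin reading is K = 1·C + 273.15.
Require C + K = 630.8: (2)·C + 273.15 = 630.8.
C = (630.8 - 273.15) / (2) = 178.8.

178.8°C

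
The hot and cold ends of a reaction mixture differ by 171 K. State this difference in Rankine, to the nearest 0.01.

307.80°R

For a temperature interval the offset drops out; only the factor 1.8 applies.
171 × 1.8 = 307.80.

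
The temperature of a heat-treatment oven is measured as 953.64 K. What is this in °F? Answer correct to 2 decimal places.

1256.88°F

In Celsius: 953.64 - 273.15 = 680.4900°C.
In Fahrenheit: 680.4900 × 1.8 + 32 = 1256.88°F.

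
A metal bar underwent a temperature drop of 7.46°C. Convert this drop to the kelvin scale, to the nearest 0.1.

7.5 K

Celsius and kelvin degrees are the same size, so the interval is unchanged: 7.5.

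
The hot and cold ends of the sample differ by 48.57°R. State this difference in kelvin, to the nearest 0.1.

An interval of 1°R corresponds to 5/9 K.
48.57 × 5/9 = 27.0.

27.0 K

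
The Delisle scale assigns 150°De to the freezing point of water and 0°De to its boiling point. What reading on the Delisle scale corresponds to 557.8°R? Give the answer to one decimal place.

94.9°De

First in Celsius: (557.8 - 491.67) × 5/9 = 36.7389°C.
Linearly onto the Delisle scale: 150 + (36.7389 / 100) × (0 - 150) = 94.9°De.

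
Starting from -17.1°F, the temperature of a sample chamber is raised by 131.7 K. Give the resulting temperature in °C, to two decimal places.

104.42°C

Initial temperature in Celsius: (-17.1 - 32) × 5/9 = -27.2778°C.
The 131.7 K change is an interval; Kelvin and Celsius degrees are the same size, so ΔC = +131.7°C.
Final Celsius temperature: -27.2778 + 131.7000 = 104.4222°C.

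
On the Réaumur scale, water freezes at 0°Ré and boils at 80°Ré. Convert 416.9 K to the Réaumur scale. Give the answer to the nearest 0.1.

First in Celsius: 416.9 - 273.15 = 143.7500°C.
Linearly onto the Réaumur scale: 0 + (143.7500 / 100) × (80 - 0) = 115.0°Ré.

115.0°Ré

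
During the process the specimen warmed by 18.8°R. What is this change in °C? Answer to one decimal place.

Only the scale ratio 5/9 matters for a change in temperature.
18.8 × 5/9 = 10.4.

10.4°C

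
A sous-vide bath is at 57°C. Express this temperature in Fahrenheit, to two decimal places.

134.60°F

In Fahrenheit: 57.0000 × 1.8 + 32 = 134.60°F.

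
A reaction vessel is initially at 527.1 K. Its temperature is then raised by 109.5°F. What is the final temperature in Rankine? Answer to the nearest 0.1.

Initial temperature in Celsius: 527.1 - 273.15 = 253.9500°C.
The 109.5°F change is an interval, so only the factor 5/9 applies: +109.5 × 5/9 = +60.8333°C.
Final Celsius temperature: 253.9500 + 60.8333 = 314.7833°C.
In Rankine: 314.7833 × 1.8 + 491.67 = 1058.3°R.

1058.3°R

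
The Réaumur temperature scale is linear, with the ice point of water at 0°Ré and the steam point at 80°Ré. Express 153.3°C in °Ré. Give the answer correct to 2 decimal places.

Linearly onto the Réaumur scale: 0 + (153.3000 / 100) × (80 - 0) = 122.64°Ré.

122.64°Ré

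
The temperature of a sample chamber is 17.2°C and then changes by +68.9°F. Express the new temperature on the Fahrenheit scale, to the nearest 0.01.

The 68.9°F change is an interval, so only the factor 5/9 applies: +68.9 × 5/9 = +38.2778°C.
Final Celsius temperature: 17.2000 + 38.2778 = 55.4778°C.
In Fahrenheit: 55.4778 × 1.8 + 32 = 131.86°F.

131.86°F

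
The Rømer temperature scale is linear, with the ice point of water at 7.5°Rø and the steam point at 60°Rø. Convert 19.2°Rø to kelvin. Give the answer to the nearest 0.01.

295.44 K

Linear interpolation between the fixed points: C = (19.2 - 7.5) × 100 / (60 - 7.5) = 22.2857°C.
Then 22.2857 + 273.15 = 295.44 K.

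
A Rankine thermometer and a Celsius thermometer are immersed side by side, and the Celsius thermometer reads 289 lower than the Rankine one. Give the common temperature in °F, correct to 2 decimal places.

-424.01°F

Let x be the Rankine reading; then the Celsius reading is 5/9·x - 273.15.
(5/9·x - 273.15) - x = -289  ⇒  (-4/9)·x = -15.85  ⇒  x = 35.6625°R.
In Celsius: (35.6625 - 491.67) × 5/9 = -253.3375°C.
In Fahrenheit: -253.3375 × 1.8 + 32 = -424.01°F.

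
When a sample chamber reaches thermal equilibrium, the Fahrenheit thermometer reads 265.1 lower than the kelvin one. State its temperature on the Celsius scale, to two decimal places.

-29.94°C

Let x be the kelvin reading; then the Fahrenheit reading is 1.8·x - 459.67.
(1.8·x - 459.67) - x = -265.1  ⇒  (0.8)·x = 194.57  ⇒  x = 243.2125 K.
In Celsius: 243.2125 - 273.15 = -29.94°C.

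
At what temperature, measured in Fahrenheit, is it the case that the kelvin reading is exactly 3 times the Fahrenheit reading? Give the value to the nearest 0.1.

Let F be the Fahrenheit reading. The kelvin reading is K = 5/9·F + 255.372.
Require K = 3·F: 5/9·F + 255.372 = 3·F.
(-22/9)·F = -255.372  ⇒  F = 104.5.

104.5°F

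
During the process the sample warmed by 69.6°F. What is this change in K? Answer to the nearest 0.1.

38.7 K

An interval of 1°F corresponds to 5/9 K.
69.6 × 5/9 = 38.7.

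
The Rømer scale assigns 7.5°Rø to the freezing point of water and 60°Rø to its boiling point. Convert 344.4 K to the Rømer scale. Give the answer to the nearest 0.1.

44.9°Rø

First in Celsius: 344.4 - 273.15 = 71.2500°C.
Linearly onto the Rømer scale: 7.5 + (71.2500 / 100) × (60 - 7.5) = 44.9°Rø.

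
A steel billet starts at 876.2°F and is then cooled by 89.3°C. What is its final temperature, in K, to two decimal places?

Initial temperature in Celsius: (876.2 - 32) × 5/9 = 469.0000°C.
Final Celsius temperature: 469.0000 - 89.3000 = 379.7000°C.
In kelvin: 379.7000 + 273.15 = 652.85 K.

652.85 K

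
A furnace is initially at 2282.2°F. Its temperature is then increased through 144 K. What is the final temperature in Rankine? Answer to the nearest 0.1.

Initial temperature in Celsius: (2282.2 - 32) × 5/9 = 1250.1111°C.
The 144 K change is an interval; Kelvin and Celsius degrees are the same size, so ΔC = +144°C.
Final Celsius temperature: 1250.1111 + 144.0000 = 1394.1111°C.
In Rankine: 1394.1111 × 1.8 + 491.67 = 3001.1°R.

3001.1°R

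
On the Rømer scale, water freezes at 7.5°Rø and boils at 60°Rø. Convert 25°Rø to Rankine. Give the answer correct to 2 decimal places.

Linear interpolation between the fixed points: C = (25 - 7.5) × 100 / (60 - 7.5) = 33.3333°C.
Then 33.3333 × 1.8 + 491.67 = 551.67°R.

551.67°R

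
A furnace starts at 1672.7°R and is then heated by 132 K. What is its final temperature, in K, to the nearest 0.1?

Initial temperature in Celsius: (1672.7 - 491.67) × 5/9 = 656.1278°C.
The 132 K change is an interval; Kelvin and Celsius degrees are the same size, so ΔC = +132°C.
Final Celsius temperature: 656.1278 + 132.0000 = 788.1278°C.
In kelvin: 788.1278 + 273.15 = 1061.3 K.

1061.3 K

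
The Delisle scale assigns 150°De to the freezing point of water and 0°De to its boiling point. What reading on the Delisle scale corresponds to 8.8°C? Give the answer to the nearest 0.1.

136.8°De

Linearly onto the Delisle scale: 150 + (8.8000 / 100) × (0 - 150) = 136.8°De.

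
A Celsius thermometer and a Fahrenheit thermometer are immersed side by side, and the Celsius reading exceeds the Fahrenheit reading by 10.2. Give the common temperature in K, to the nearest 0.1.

220.4 K

Let x be the Celsius reading; then the Fahrenheit reading is 1.8·x + 32.
(1.8·x + 32) - x = -10.2  ⇒  (0.8)·x = -42.2  ⇒  x = -52.7500°C.
In kelvin: -52.7500 + 273.15 = 220.4 K.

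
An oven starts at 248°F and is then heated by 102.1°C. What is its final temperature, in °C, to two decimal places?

Initial temperature in Celsius: (248 - 32) × 5/9 = 120.0000°C.
Final Celsius temperature: 120.0000 + 102.1000 = 222.1000°C.

222.10°C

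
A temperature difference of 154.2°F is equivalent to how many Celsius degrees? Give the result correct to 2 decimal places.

85.67°C

For a temperature interval the offset drops out; only the factor 5/9 applies.
154.2 × 5/9 = 85.67.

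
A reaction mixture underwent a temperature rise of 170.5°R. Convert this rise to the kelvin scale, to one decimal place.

94.7 K

An interval of 1°R corresponds to 5/9 K.
170.5 × 5/9 = 94.7.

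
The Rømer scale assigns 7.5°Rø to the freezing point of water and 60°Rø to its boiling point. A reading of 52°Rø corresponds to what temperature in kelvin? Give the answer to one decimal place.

Linear interpolation between the fixed points: C = (52 - 7.5) × 100 / (60 - 7.5) = 84.7619°C.
Then 84.7619 + 273.15 = 357.9 K.

357.9 K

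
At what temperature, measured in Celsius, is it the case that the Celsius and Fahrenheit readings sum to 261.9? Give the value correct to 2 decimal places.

Let C be the Celsius reading. The Fahrenheit reading is F = 1.8·C + 32.
Require C + F = 261.9: (2.8)·C + 32 = 261.9.
C = (261.9 - 32) / (2.8) = 82.11.

82.11°C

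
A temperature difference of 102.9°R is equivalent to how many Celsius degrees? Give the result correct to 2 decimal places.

An interval of 1°R corresponds to 5/9°C.
102.9 × 5/9 = 57.17.

57.17°C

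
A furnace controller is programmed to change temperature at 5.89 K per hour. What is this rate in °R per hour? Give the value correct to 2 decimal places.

10.60 °R/hour

The quantity depends on a temperature interval, so only the ratio of degree sizes applies; the offset between the scales is irrelevant.
A change of 1 K is a change of 1.8°R, so 5.89 × 1.8 = 10.60.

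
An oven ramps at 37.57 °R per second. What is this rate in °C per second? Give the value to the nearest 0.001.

20.872 °C/second

Since only a temperature interval is involved, the additive offset between the scales drops out.
A change of 1°R is a change of 5/9°C, so 37.57 × 5/9 = 20.872.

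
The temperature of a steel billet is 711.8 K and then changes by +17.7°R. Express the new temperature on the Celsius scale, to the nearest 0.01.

448.48°C

Initial temperature in Celsius: 711.8 - 273.15 = 438.6500°C.
The 17.7°R change is an interval, so only the factor 5/9 applies: +17.7 × 5/9 = +9.8333°C.
Final Celsius temperature: 438.6500 + 9.8333 = 448.4833°C.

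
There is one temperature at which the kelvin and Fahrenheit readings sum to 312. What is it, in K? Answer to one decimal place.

275.6 K

Let K be the kelvin reading. The Fahrenheit reading is F = 1.8·K - 459.67.
Require K + F = 312: (2.8)·K - 459.67 = 312.
K = (312 + 459.67) / (2.8) = 275.6.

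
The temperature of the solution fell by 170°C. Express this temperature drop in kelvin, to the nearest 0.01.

170.00 K

Celsius and kelvin degrees are the same size, so the interval is unchanged: 170.00.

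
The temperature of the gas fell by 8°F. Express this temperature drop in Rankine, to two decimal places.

8.00°R

Fahrenheit and Rankine degrees are the same size, so the interval is unchanged: 8.00.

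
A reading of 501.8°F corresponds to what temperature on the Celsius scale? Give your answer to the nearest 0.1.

In Celsius: (501.8 - 32) × 5/9 = 261.0000°C.

261.0°C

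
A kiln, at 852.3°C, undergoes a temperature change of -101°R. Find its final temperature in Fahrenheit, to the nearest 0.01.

1465.14°F

The 101°R change is an interval, so only the factor 5/9 applies: -101 × 5/9 = -56.1111°C.
Final Celsius temperature: 852.3000 - 56.1111 = 796.1889°C.
In Fahrenheit: 796.1889 × 1.8 + 32 = 1465.14°F.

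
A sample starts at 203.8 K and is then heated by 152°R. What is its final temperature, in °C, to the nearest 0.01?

15.09°C

Initial temperature in Celsius: 203.8 - 273.15 = -69.3500°C.
The 152°R change is an interval, so only the factor 5/9 applies: +152 × 5/9 = +84.4444°C.
Final Celsius temperature: -69.3500 + 84.4444 = 15.0944°C.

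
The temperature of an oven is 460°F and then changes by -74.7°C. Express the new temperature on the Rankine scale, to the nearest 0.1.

785.2°R

Initial temperature in Celsius: (460 - 32) × 5/9 = 237.7778°C.
Final Celsius temperature: 237.7778 - 74.7000 = 163.0778°C.
In Rankine: 163.0778 × 1.8 + 491.67 = 785.2°R.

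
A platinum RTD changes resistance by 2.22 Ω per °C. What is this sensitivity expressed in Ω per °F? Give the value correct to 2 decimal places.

The quantity depends on a temperature interval, so only the ratio of degree sizes applies; the offset between the scales is irrelevant.
A change of 1°F is a change of 5/9°C, so per °F the value is 2.22 × 5/9 = 1.23.

1.23 Ω per °F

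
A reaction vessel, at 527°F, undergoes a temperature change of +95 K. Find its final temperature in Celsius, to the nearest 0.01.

Initial temperature in Celsius: (527 - 32) × 5/9 = 275.0000°C.
The 95 K change is an interval; Kelvin and Celsius degrees are the same size, so ΔC = +95°C.
Final Celsius temperature: 275.0000 + 95.0000 = 370.0000°C.

370.00°C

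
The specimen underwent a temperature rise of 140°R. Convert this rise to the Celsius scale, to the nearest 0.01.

77.78°C

For a temperature interval the offset drops out; only the factor 5/9 applies.
140 × 5/9 = 77.78.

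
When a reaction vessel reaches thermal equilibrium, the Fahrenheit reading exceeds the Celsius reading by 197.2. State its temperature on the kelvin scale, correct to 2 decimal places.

Let x be the Fahrenheit reading; then the Celsius reading is 5/9·x - 17.7778.
(5/9·x - 17.7778) - x = -197.2  ⇒  (-4/9)·x = -179.422  ⇒  x = 403.7000°F.
In Celsius: (403.7 - 32) × 5/9 = 206.5000°C.
In kelvin: 206.5000 + 273.15 = 479.65 K.

479.65 K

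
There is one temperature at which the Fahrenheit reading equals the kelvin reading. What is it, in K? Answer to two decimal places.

574.59 K

Let K be the kelvin reading. The Fahrenheit reading is F = 1.8·K - 459.67.
Set F = K: 1.8·K - 459.67 = K.
(0.8)·K = 459.67  ⇒  K = 574.59.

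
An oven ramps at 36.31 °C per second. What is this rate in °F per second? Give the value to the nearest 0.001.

65.358 °F/second

The quantity depends on a temperature interval, so only the ratio of degree sizes applies; the offset between the scales is irrelevant.
A change of 1°C is a change of 1.8°F, so 36.31 × 1.8 = 65.358.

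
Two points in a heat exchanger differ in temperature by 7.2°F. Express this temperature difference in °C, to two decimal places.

For a temperature interval the offset drops out; only the factor 5/9 applies.
7.2 × 5/9 = 4.00.

4.00°C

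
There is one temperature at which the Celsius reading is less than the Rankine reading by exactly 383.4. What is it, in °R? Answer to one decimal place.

Let R be the Rankine reading. The Celsius reading is C = 5/9·R - 273.15.
Require C - R = -383.4: (-4/9)·R - 273.15 = -383.4.
R = (-383.4 + 273.15) / (-4/9) = 248.1.

248.1°R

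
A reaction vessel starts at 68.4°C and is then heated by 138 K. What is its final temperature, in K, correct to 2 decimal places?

The 138 K change is an interval; Kelvin and Celsius degrees are the same size, so ΔC = +138°C.
Final Celsius temperature: 68.4000 + 138.0000 = 206.4000°C.
In kelvin: 206.4000 + 273.15 = 479.55 K.

479.55 K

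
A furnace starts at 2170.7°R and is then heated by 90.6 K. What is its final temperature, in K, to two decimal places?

1296.54 K

Initial temperature in Celsius: (2170.7 - 491.67) × 5/9 = 932.7944°C.
The 90.6 K change is an interval; Kelvin and Celsius degrees are the same size, so ΔC = +90.6°C.
Final Celsius temperature: 932.7944 + 90.6000 = 1023.3944°C.
In kelvin: 1023.3944 + 273.15 = 1296.54 K.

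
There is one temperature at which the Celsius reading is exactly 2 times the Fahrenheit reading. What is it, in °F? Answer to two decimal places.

-12.31°F

Let F be the Fahrenheit reading. The Celsius reading is C = 5/9·F - 17.7778.
Require C = 2·F: 5/9·F - 17.7778 = 2·F.
(-13/9)·F = 17.7778  ⇒  F = -12.31.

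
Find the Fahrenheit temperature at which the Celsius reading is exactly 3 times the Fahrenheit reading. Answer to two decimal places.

-7.27°F

Let F be the Fahrenheit reading. The Celsius reading is C = 5/9·F - 17.7778.
Require C = 3·F: 5/9·F - 17.7778 = 3·F.
(-22/9)·F = 17.7778  ⇒  F = -7.27.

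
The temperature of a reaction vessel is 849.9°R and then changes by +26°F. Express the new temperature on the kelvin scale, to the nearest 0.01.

Initial temperature in Celsius: (849.9 - 491.67) × 5/9 = 199.0167°C.
The 26°F change is an interval, so only the factor 5/9 applies: +26 × 5/9 = +14.4444°C.
Final Celsius temperature: 199.0167 + 14.4444 = 213.4611°C.
In kelvin: 213.4611 + 273.15 = 486.61 K.

486.61 K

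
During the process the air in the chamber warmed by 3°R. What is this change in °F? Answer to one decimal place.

Rankine and Fahrenheit degrees are the same size, so the interval is unchanged: 3.0.

3.0°F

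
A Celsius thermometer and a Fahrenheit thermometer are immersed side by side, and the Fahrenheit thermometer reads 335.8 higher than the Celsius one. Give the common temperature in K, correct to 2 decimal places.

Let x be the Celsius reading; then the Fahrenheit reading is 1.8·x + 32.
(1.8·x + 32) - x = 335.8  ⇒  (0.8)·x = 303.8  ⇒  x = 379.7500°C.
In kelvin: 379.7500 + 273.15 = 652.90 K.

652.90 K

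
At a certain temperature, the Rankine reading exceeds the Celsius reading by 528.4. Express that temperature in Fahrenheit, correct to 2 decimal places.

Let x be the Celsius reading; then the Rankine reading is 1.8·x + 491.67.
(1.8·x + 491.67) - x = 528.4  ⇒  (0.8)·x = 36.73  ⇒  x = 45.9125°C.
In Fahrenheit: 45.9125 × 1.8 + 32 = 114.64°F.

114.64°F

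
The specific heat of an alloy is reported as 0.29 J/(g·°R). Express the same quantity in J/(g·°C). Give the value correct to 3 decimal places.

0.522 J/(g·°C)

Since only a temperature interval is involved, the additive offset between the scales drops out.
A change of 1°C is a change of 1.8°R, so per °C the value is 0.29 × 1.8 = 0.522.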